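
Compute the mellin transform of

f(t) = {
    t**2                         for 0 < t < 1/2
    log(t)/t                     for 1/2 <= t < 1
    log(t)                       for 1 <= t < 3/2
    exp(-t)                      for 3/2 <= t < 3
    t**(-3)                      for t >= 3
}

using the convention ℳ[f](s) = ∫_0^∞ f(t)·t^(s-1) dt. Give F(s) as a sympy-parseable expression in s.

(108*2**s*s**2*(s - 3)*(s + 2)*(s**2 - 2*s + 1)*uppergamma(s, 3/2) - 108*2**s*s**2*(s - 3)*(s + 2)*(s**2 - 2*s + 1)*uppergamma(s, 3) - 108*2**s*s**2*(s - 3)*(s + 2) + 108*2**s*(s - 3)*(s + 2)*(s**2 - 2*s + 1) - 108*3**s*s*(s - 3)*(s + 2)*(s**2 - 2*s + 1)*log(2) + 108*3**s*s*(s - 3)*(s + 2)*(s**2 - 2*s + 1)*log(3) - 108*3**s*(s - 3)*(s + 2)*(s**2 - 2*s + 1) - 4*6**s*s**2*(s + 2)*(s**2 - 2*s + 1) + 216*s**3*(s - 3)*(s + 2)*log(2) - 216*s**2*(s - 3)*(s + 2)*log(2) + 216*s**2*(s - 3)*(s + 2) + 27*s**2*(s - 3)*(s**2 - 2*s + 1))/(108*2**s*s**2*(s - 3)*(s + 2)*(s**2 - 2*s + 1))
  -2 < Re(s) < 3

f breaks at 1/2, 1, 3/2, 3 into 5 integrals to sum
over [0, 1/2), the kernel integral of t**2 enters the sum
between 1/2 and 1 the integrand is log(t)/t·t^(s-1)
segment 1 to 3/2 holds log(t); add its integral
segment [3/2, 3) carries exp(-t); integrate it
segment [3, ∞) carries t**(-3); integrate it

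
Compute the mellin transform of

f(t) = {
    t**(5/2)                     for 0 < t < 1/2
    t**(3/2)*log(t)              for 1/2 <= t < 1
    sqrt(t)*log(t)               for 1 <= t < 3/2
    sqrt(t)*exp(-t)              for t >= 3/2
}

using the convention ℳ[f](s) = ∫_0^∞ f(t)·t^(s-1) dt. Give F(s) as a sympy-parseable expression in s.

peel off the shared t-power: t**2 on [0, 1/2); t*log(t) on [1/2, 1); log(t) on [1, 3/2); …
treat the 4 regions marked off by 1/2, 1, 3/2 separately and sum
for t in [0, 1/2): the term is ∫ t**(5/2)·t^(s-1)
[1/2, 1) adds the kernel integral of t**(3/2)*log(t)
piece [1, 3/2): integrate sqrt(t)*log(t) against the kernel
over [3/2, ∞), the kernel integral of sqrt(t)*exp(-t) enters the sum

2**(-s - 3/2)*(2**(s + 3/2)*(2*s + 1)**2*(2*s + 5)*(8*s + (2*s + 1)**2 + 8)*uppergamma(s + 1/2, 3/2) + 2**(s + 7/2)*(-2*s - 5)*(2*s + 1)**2 + 2**(s + 7/2)*(2*s + 5)*(8*s + (2*s + 1)**2 + 8) + 3**(s + 1/2)*(2*s + 1)*(2*s + 5)*(-4*log(2) + 4*log(3))*(8*s + (2*s + 1)**2 + 8) - 8*3**(s + 1/2)*(2*s + 5)*(8*s + (2*s + 1)**2 + 8) + (2*s + 1)**3*(2*s + 5)*log(4) + 4*(2*s + 1)**2*(2*s + 5)*log(2) + (2*s + 1)**2*(8*s + 20) + (2*s + 1)**2*(8*s + (2*s + 1)**2 + 8))/((2*s + 1)**2*(2*s + 5)*(8*s + (2*s + 1)**2 + 8))
  Re(s) > -5/2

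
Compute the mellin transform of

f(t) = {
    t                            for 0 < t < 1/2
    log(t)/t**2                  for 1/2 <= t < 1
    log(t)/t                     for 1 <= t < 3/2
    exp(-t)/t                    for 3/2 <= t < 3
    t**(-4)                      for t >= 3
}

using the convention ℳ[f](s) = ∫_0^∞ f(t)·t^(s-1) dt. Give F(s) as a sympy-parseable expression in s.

remove the shared t-power first: t**2 on [0, 1/2); log(t)/t on [1/2, 1); log(t) on [1, 3/2); …
cuts at 1/2, 1, 3/2, 3: linearity sums the 5 kernel integrals
on [0, 1/2): add ∫ t·t^(s-1) dt
∫ over [1/2, 1) of log(t)/t**2·t^(s-1) joins the sum
∫ log(t)/t·t^(s-1) over [1, 3/2)
between 3/2 and 3 the integrand is exp(-t)/t·t^(s-1)
the [3, ∞) slice contributes ∫ t**(-4)·t^(s-1) dt

2**(1 - s)*(108*2**(s - 1)*(s - 4)*(s - 1)**2*(s + 1)*(-2*s + (s - 1)**2 + 3)*uppergamma(s - 1, 3/2) - 108*2**(s - 1)*(s - 4)*(s - 1)**2*(s + 1)*(-2*s + (s - 1)**2 + 3)*uppergamma(s - 1, 3) - 108*2**(s - 1)*(s - 4)*(s - 1)**2*(s + 1) + 108*2**(s - 1)*(s - 4)*(s + 1)*(-2*s + (s - 1)**2 + 3) - 108*3**(s - 1)*(s - 4)*(s - 1)*(s + 1)*(-2*s + (s - 1)**2 + 3)*log(2) + 108*3**(s - 1)*(s - 4)*(s - 1)*(s + 1)*(-2*s + (s - 1)**2 + 3)*log(3) - 108*3**(s - 1)*(s - 4)*(s + 1)*(-2*s + (s - 1)**2 + 3) - 4*6**(s - 1)*(s - 1)**2*(s + 1)*(-2*s + (s - 1)**2 + 3) + 216*(s - 4)*(s - 1)**3*(s + 1)*log(2) - 216*(s - 4)*(s - 1)**2*(s + 1)*log(2) + 216*(s - 4)*(s - 1)**2*(s + 1) + 27*(s - 4)*(s - 1)**2*(-2*s + (s - 1)**2 + 3))/(108*(s - 4)*(s - 1)**2*(s + 1)*(-2*s + (s - 1)**2 + 3))
  -1 < Re(s) < 4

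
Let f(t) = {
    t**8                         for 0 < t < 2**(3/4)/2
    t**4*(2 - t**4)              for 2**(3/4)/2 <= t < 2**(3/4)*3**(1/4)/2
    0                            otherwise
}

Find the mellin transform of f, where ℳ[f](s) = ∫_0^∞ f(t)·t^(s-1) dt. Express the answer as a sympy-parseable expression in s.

(3*3**(s/4)*(s + 4) + 48*3**(s/4) - 2*s - 24)/(4*2**(s/4)*(s + 4)*(s + 8))
  Re(s) > -8

peel off the power substitution: t**4 on [0, sqrt(2)/2); t**2*(2 - t**2) on [sqrt(2)/2, sqrt(6)/2)
reversing the power substitution: t**2 on [0, 1/2); t*(2 - t) on [1/2, 3/2)
remove the shared t-power first: t on [0, 1/2); 2 - t on [1/2, 3/2)
linearity at 2**(3/4)/2 turns ℳ[f](s) into 2 summed integrals
piece [0, 2**(3/4)/2): integrate t**8 against the kernel
∫ t**4*(2 - t**4)·t^(s-1) over [2**(3/4)/2, 2**(3/4)*3**(1/4)/2)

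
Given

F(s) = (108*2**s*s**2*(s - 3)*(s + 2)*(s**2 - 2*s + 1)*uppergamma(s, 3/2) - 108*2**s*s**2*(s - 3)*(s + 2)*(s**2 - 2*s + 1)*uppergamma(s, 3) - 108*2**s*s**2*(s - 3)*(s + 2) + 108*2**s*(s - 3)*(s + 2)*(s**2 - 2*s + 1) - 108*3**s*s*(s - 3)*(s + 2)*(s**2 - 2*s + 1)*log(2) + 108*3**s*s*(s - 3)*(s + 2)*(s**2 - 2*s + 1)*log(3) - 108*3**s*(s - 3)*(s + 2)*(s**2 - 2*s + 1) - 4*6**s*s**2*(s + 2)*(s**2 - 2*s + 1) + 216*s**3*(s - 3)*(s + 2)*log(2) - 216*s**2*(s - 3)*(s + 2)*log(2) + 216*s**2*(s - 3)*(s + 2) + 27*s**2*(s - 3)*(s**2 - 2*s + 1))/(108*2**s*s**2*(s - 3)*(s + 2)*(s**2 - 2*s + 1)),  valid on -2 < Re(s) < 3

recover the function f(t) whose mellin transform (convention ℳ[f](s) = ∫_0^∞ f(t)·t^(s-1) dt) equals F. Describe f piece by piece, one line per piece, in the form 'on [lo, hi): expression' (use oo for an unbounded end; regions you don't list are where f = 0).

on [0, 1/2): t**2
on [1/2, 1): log(t)/t
on [1, 3/2): log(t)
on [3/2, 3): exp(-t)
on [3, oo): t**(-3)

along the cuts 1/2, 1, 3/2, 3, ℳ[f](s) splits into 5 integrals
[0, 1/2) adds the kernel integral of t**2
∫ over [1/2, 1) of log(t)/t·t^(s-1) joins the sum
∫ over [1, 3/2) of log(t)·t^(s-1) joins the sum
segment 3/2 to 3 holds exp(-t); add its integral
piece [3, ∞): integrate t**(-3) against the kernel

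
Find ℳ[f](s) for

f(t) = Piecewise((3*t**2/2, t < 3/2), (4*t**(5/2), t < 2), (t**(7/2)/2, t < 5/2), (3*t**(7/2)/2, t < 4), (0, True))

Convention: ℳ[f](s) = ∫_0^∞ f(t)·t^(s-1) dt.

(16*2**(s + 5/2)*(s + 2)*(2*s + 7) - 2*2**(s + 7/2)*(s + 2)*(2*s + 5) + 3*(3/2)**(s + 2)*(2*s + 5)*(2*s + 7) - 16*(3/2)**(s + 5/2)*(s + 2)*(2*s + 7) + 6*4**(s + 7/2)*(s + 2)*(2*s + 5) - 4*(5/2)**(s + 7/2)*(s + 2)*(2*s + 5))/(2*(s + 2)*(2*s + 5)*(2*s + 7))
  Re(s) > -2

decompose at 3/2, 2, 5/2; ℳ[f](s) sums the 4 pieces' integrals
[0, 3/2) adds the kernel integral of 3*t**2/2
[3/2, 2) adds the kernel integral of 4*t**(5/2)
[2, 5/2) adds the kernel integral of t**(7/2)/2
piece [5/2, 4): integrate 3*t**(7/2)/2 against the kernel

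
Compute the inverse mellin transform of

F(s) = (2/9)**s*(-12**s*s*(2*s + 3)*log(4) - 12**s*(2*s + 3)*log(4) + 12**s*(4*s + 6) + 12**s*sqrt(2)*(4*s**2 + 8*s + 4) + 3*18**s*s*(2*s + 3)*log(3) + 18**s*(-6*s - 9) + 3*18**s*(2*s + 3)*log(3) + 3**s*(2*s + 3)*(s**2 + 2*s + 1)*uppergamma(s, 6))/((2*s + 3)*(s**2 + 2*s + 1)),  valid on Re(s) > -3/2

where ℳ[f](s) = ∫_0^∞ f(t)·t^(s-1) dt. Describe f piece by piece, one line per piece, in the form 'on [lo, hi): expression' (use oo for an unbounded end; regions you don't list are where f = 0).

reversing the common scale on t: 3*sqrt(6)*t**(3/2)/4 on [0, 4/3); 3*t*log(3*t/2)/2 on [4/3, 2); exp(-3*t) on [2, ∞)
peel off the common scale on t: t**(3/2) on [0, 2); t*log(t) on [2, 3); exp(-2*t) on [3, ∞)
f breaks at 8/3, 4 into 3 integrals to sum
between 0 and 8/3 the integrand is 3*sqrt(3)*t**(3/2)/8·t^(s-1)
over [8/3, 4), the kernel integral of 3*t*log(3*t/4)/4 enters the sum
for t in [4, ∞): the term is ∫ exp(-3*t/2)·t^(s-1)

on [0, 8/3): 3*sqrt(3)*t**(3/2)/8
on [8/3, 4): 3*t*log(3*t/4)/4
on [4, oo): exp(-3*t/2)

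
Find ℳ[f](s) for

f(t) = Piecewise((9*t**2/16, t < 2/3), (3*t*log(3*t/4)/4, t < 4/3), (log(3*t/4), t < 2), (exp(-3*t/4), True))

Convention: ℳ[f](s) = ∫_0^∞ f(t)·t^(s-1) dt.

2**s*(4*2**s*s**2*(s + 2)*(s**2 + 2*s + 1)*uppergamma(s, 3/2) - 4*2**s*s**2*(s + 2) + 4*2**s*(s + 2)*(s**2 + 2*s + 1) + 3**s*s*(s + 2)*(-4*log(2) + 4*log(3))*(s**2 + 2*s + 1) - 4*3**s*(s + 2)*(s**2 + 2*s + 1) + s**3*(s + 2)*log(4) + s**2*(s + 2)*log(4) + 2*s**2*(s + 2) + s**2*(s**2 + 2*s + 1))/(4*3**s*s**2*(s + 2)*(s**2 + 2*s + 1))
  Re(s) > -2

the common scale on t comes off first: t**2/4 on [0, 1); t*log(t/2)/2 on [1, 2); log(t/2) on [2, 3); …
reversing the common scale on t: t**2 on [0, 1/2); t*log(t) on [1/2, 1); log(t) on [1, 3/2); …
treat the 4 regions marked off by 2/3, 4/3, 2 separately and sum
∫ 9*t**2/16·t^(s-1) over [0, 2/3)
segment 2/3 to 4/3 holds 3*t*log(3*t/4)/4; add its integral
∫ over [4/3, 2) of log(3*t/4)·t^(s-1) joins the sum
for t in [2, ∞): the term is ∫ exp(-3*t/4)·t^(s-1)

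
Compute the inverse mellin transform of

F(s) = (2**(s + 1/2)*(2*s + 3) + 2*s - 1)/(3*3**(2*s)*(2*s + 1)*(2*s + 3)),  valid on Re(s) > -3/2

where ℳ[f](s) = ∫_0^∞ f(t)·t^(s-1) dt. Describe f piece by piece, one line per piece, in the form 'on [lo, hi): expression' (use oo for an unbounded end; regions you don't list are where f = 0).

on [0, 1/9): 9*t**(3/2)
on [1/9, 2/9): sqrt(t)/2

back out the shared t-power: 9*t on [0, 1/9); 1/2 on [1/9, 2/9)
the common scale on t comes off first: 3*t on [0, 1/3); 1/2 on [1/3, 2/3)
back out the common scale on t: t on [0, 1); 1/2 on [1, 2)
treat the 2 regions marked off by 1/9 separately and sum
piece [0, 1/9): integrate 9*t**(3/2) against the kernel
segment 1/9 to 2/9 holds sqrt(t)/2; add its integral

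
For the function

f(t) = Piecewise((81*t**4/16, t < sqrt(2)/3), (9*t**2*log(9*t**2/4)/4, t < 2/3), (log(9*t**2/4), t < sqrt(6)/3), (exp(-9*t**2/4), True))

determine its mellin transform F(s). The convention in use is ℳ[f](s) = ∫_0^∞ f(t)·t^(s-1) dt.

2**(s/2)*(2*2**(s/2)*s**2*(s + 4)*(s**2 + 4*s + 4)*uppergamma(s/2, 3/2) - 8*2**(s/2)*s**2*(s + 4) + 8*2**(s/2)*(s + 4)*(s**2 + 4*s + 4) + 3**(s/2)*s*(s + 4)*(-4*log(2) + 4*log(3))*(s**2 + 4*s + 4) - 8*3**(s/2)*(s + 4)*(s**2 + 4*s + 4) + s**3*(s + 4)*log(4) + 4*s**2*(s + 4)*log(2) + 4*s**2*(s + 4) + s**2*(s**2 + 4*s + 4))/(4*3**s*s**2*(s + 4)*(s**2 + 4*s + 4))
  Re(s) > -4

undo the common scale on t: t**4 on [0, sqrt(2)/2); t**2*log(t**2) on [sqrt(2)/2, 1); log(t**2) on [1, sqrt(6)/2); …
remove the power substitution first: t**2 on [0, 1/2); t*log(t) on [1/2, 1); log(t) on [1, 3/2); …
summing 4 kernel integrals split by sqrt(2)/3, 2/3, sqrt(6)/3 yields ℳ[f](s)
piece [0, sqrt(2)/3): integrate 81*t**4/16 against the kernel
for t in [sqrt(2)/3, 2/3): the term is ∫ 9*t**2*log(9*t**2/4)/4·t^(s-1)
between 2/3 and sqrt(6)/3 the integrand is log(9*t**2/4)·t^(s-1)
the [sqrt(6)/3, ∞) slice contributes ∫ exp(-9*t**2/4)·t^(s-1) dt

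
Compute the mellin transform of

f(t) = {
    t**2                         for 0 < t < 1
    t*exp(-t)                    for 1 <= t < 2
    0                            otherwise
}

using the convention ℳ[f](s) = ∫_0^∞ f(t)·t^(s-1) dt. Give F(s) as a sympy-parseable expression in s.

remove the shared t-power first: t on [0, 1); exp(-t) on [1, 2)
slice at 1, transform all 2 pieces, and sum them
between 0 and 1 the integrand is t**2·t^(s-1)
on [1, 2): add ∫ t*exp(-t)·t^(s-1) dt

((s + 2)*uppergamma(s + 1, 1) - (s + 2)*uppergamma(s + 1, 2) + 1)/(s + 2)
  Re(s) > -2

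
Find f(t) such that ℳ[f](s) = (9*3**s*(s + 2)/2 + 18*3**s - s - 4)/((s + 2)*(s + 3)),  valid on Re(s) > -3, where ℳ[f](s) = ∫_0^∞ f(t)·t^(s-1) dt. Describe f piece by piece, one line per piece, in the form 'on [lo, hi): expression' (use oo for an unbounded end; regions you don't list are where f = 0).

on [0, 1): t**3/2
on [1, 3): t**2*(2 - t/2)

the shared t-power comes off first: t/2 on [0, 1); 2 - t/2 on [1, 3)
peel off the common scale on t: t on [0, 1/2); 2 - t on [1/2, 3/2)
breakpoints 1: one integral from each of the 2 segments
[0, 1) adds the kernel integral of t**3/2
segment 1 to 3 holds t**2*(2 - t/2); add its integral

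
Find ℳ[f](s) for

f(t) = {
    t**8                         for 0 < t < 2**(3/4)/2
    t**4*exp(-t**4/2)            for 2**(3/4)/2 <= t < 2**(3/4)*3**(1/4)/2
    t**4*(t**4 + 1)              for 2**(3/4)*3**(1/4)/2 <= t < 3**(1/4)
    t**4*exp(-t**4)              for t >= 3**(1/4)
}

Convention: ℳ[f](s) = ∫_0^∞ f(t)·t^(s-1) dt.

(2**(s/4)*(s + 4)*(s + 8)*uppergamma(s/4 + 1, 3) + 2*2**(s/2)*(s + 4)*(s + 8)*uppergamma(s/4 + 1, 1/4) - 2*2**(s/2)*(s + 4)*(s + 8)*uppergamma(s/4 + 1, 3/4) - 15*3**(s/4)*(s + 4) - 24*3**(s/4) + 48*6**(s/4)*(s + 4) + 48*6**(s/4) + s + 4)/(4*2**(s/4)*(s + 4)*(s + 8))
  Re(s) > -8

reversing the power substitution: t**4 on [0, sqrt(2)/2); t**2*exp(-t**2/2) on [sqrt(2)/2, sqrt(6)/2); t**2*(t**2 + 1) on [sqrt(6)/2, sqrt(3)); …
reversing the shared t-power: t**2 on [0, sqrt(2)/2); exp(-t**2/2) on [sqrt(2)/2, sqrt(6)/2); t**2 + 1 on [sqrt(6)/2, sqrt(3)); …
reversing the power substitution: t on [0, 1/2); exp(-t/2) on [1/2, 3/2); t + 1 on [3/2, 3); …
summing 4 kernel integrals split by 2**(3/4)/2, 2**(3/4)*3**(1/4)/2, 3**(1/4) yields ℳ[f](s)
for t in [0, 2**(3/4)/2): the term is ∫ t**8·t^(s-1)
the [2**(3/4)/2, 2**(3/4)*3**(1/4)/2) slice contributes ∫ t**4*exp(-t**4/2)·t^(s-1) dt
on [2**(3/4)*3**(1/4)/2, 3**(1/4)): add ∫ t**4*(t**4 + 1)·t^(s-1) dt
segment [3**(1/4), ∞) carries t**4*exp(-t**4); integrate it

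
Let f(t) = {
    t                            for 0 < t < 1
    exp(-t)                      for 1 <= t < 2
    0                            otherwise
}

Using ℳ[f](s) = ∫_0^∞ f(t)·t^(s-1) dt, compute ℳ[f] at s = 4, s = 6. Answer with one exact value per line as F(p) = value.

F(4) = -38*exp(-2) + 1/5 + 16*exp(-1)
F(6) = -872*exp(-2) + 1/7 + 326*exp(-1)

slice at 1, transform all 2 pieces, and sum them
over [0, 1), the kernel integral of t enters the sum
segment [1, 2) carries exp(-t); integrate it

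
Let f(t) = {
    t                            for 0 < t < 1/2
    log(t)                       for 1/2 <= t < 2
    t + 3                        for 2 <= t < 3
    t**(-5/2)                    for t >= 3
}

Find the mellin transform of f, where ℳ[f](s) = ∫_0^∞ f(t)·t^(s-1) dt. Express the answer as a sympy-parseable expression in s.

integrate the 4 segments split at 1/2, 2, 3, then add the results
on [0, 1/2): add ∫ t·t^(s-1) dt
over [1/2, 2), the kernel integral of log(t) enters the sum
on [2, 3): add ∫ (t + 3)·t^(s-1) dt
over [3, ∞), the kernel integral of t**(-5/2) enters the sum

(-270*2**(2*s)*s**2*(2*s - 5) + 54*2**(2*s)*s*(s + 1)*(2*s - 5)*log(2) - 162*2**(2*s)*s*(2*s - 5) - 54*2**(2*s)*(s + 1)*(2*s - 5) - 4*sqrt(3)*6**s*s**2*(s + 1) + 324*6**s*s**2*(2*s - 5) + 162*6**s*s*(2*s - 5) + 27*s**2*(2*s - 5) + 54*s*(s + 1)*(2*s - 5)*log(2) + (2*s - 5)*(54*s + 54))/(54*2**s*s**2*(s + 1)*(2*s - 5))
  -1 < Re(s) < 5/2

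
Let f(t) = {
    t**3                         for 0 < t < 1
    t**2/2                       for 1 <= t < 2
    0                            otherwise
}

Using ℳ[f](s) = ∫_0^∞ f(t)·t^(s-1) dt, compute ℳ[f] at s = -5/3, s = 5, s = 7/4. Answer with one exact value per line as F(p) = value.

remove the shared t-power first: t on [0, 1); 1/2 on [1, 2)
f breaks at 1 into 2 integrals to sum
∫ t**3·t^(s-1) over [0, 1)
[1, 2) adds the kernel integral of t**2/2

F(-5/3) = -3/4 + 3*2**(1/3)/2
F(5) = 515/56
F(7/4) = 22/285 + 16*2**(3/4)/15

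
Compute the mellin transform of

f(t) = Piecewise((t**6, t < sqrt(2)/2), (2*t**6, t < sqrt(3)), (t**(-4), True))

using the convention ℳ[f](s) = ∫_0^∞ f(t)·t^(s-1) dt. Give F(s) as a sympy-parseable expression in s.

(3880*6**(s/2)*s - 15600*6**(s/2) - 9*s + 36)/(72*2**(s/2)*(s**2 + 2*s - 24))
  -6 < Re(s) < 4

reversing the shared t-power: t**4 on [0, sqrt(2)/2); 2*t**4 on [sqrt(2)/2, sqrt(3)); t**(-6) on [sqrt(3), ∞)
back out the shared t-power: t**2 on [0, sqrt(2)/2); 2*t**2 on [sqrt(2)/2, sqrt(3)); t**(-8) on [sqrt(3), ∞)
invert the power substitution to get t on [0, 1/2); 2*t on [1/2, 3); t**(-4) on [3, ∞)
split f at sqrt(2)/2, sqrt(3): ℳ[f](s) collects 3 kernel integrals
between 0 and sqrt(2)/2 the integrand is t**6·t^(s-1)
segment [sqrt(2)/2, sqrt(3)) carries 2*t**6; integrate it
piece [sqrt(3), ∞): integrate t**(-4) against the kernel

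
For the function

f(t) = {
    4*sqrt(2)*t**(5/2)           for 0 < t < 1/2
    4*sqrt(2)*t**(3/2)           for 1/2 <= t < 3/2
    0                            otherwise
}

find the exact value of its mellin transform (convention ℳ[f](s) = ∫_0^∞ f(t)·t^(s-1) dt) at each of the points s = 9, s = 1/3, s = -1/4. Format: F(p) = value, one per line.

strip the common scale on t: t**(5/2) on [0, 1); 2*t**(3/2) on [1, 3)
back out the shared t-power: t**(3/2) on [0, 1); 2*sqrt(t) on [1, 3)
summing 2 kernel integrals split by 1/2 yields ℳ[f](s)
on [0, 1/2) integrate f = 4*sqrt(2)*t**(5/2) against the kernel
segment [1/2, 3/2) carries 4*sqrt(2)*t**(3/2); integrate it

F(9) = -25/123648 + 19683*sqrt(3)/896
F(1/3) = 3*2**(2/3)*(-23 + 102*3**(5/6))/187
F(-1/4) = -52*2**(1/4)/45 + 24*6**(1/4)/5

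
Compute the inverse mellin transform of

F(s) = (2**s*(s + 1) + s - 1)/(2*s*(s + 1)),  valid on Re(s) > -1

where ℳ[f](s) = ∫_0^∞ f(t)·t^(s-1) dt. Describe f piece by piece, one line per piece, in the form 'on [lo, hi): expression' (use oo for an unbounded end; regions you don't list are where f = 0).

integrate the 2 segments split at 1, then add the results
segment [0, 1) carries t; integrate it
the [1, 2) slice contributes ∫ 1/2·t^(s-1) dt

on [0, 1): t
on [1, 2): 1/2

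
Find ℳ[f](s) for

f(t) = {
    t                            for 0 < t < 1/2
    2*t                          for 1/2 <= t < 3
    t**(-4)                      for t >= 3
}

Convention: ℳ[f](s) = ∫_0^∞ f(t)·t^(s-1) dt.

breakpoints 1/2, 3: one integral from each of the 3 segments
between 0 and 1/2 the integrand is t·t^(s-1)
for t in [1/2, 3): the term is ∫ 2*t·t^(s-1)
segment 3 to ∞ holds t**(-4); add its integral

(970*6**s*s - 3890*6**s - 81*s + 324)/(162*2**s*(s**2 - 3*s - 4))
  -1 < Re(s) < 4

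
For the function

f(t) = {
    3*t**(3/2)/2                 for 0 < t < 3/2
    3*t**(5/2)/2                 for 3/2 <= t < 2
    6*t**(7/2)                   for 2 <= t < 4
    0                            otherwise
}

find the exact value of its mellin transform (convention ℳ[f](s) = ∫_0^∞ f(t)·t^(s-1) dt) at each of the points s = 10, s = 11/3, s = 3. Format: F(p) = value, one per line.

breakpoints 3/2, 2: one integral from each of the 3 segments
between 0 and 3/2 the integrand is 3*t**(3/2)/2·t^(s-1)
∫ over [3/2, 2) of 3*t**(5/2)/2·t^(s-1) joins the sum
for t in [2, 4): the term is ∫ 6*t**(7/2)·t^(s-1)

F(10) = -708608*sqrt(2)/225 - 10097379*sqrt(6)/4710400 + 536870912/9
F(11/3) = -145728*2**(1/6)/1591 - 41553*2**(5/6)*3**(1/6)/146816 + 589824*2**(1/3)/43
F(3) = -7200*sqrt(2)/143 - 135*sqrt(6)/704 + 98304/13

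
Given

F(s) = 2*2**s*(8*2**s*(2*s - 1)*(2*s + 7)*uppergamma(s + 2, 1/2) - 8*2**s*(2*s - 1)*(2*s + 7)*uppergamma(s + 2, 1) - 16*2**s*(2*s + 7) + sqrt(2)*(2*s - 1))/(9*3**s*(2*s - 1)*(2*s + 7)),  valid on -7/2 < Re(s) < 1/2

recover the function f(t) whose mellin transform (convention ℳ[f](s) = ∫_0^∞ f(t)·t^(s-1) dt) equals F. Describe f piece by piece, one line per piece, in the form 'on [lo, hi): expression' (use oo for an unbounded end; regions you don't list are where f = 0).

remove the shared t-power first: 3*sqrt(3)*t**(3/2)/8 on [0, 2/3); exp(-3*t/4) on [2/3, 4/3); 32*sqrt(3)/(27*t**(5/2)) on [4/3, ∞)
back out the common scale on t: sqrt(2)*t**(3/2)/4 on [0, 1); exp(-t/2) on [1, 2); 4*sqrt(2)/t**(5/2) on [2, ∞)
strip the common scale on t: t**(3/2) on [0, 1/2); exp(-t) on [1/2, 1); t**(-5/2) on [1, ∞)
linearity at 2/3, 4/3 turns ℳ[f](s) into 3 summed integrals
for t in [0, 2/3): the term is ∫ 3*sqrt(3)*t**(7/2)/8·t^(s-1)
over [2/3, 4/3), the kernel integral of t**2*exp(-3*t/4) enters the sum
[4/3, ∞) adds the kernel integral of 32*sqrt(3)/(27*sqrt(t))

on [0, 2/3): 3*sqrt(3)*t**(7/2)/8
on [2/3, 4/3): t**2*exp(-3*t/4)
on [4/3, oo): 32*sqrt(3)/(27*sqrt(t))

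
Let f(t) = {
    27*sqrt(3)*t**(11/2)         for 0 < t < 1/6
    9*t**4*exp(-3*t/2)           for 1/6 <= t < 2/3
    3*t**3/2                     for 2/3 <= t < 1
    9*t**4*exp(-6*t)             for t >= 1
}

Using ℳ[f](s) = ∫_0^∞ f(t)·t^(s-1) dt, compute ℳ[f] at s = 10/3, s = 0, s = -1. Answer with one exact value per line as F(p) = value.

F(10/3) = -128*18**(1/3)*uppergamma(22/3, 1)/729 - 32*18**(1/3)/4617 + 2**(1/6)*3**(2/3)/3297024 + 6**(2/3)*uppergamma(22/3, 6)/186624 + 9/38 + 128*18**(1/3)*uppergamma(22/3, 1/4)/729
F(0) = -256*exp(-1)/9 + sqrt(2)/3168 + 61*exp(-6)/24 + 19/54 + 493*exp(-1/4)/36
F(-1) = -40*exp(-1)/3 + sqrt(2)/432 + 25*exp(-6)/12 + 5/12 + 41*exp(-1/4)/6

undo the shared t-power: 27*sqrt(3)*t**(7/2) on [0, 1/6); 9*t**2*exp(-3*t/2) on [1/6, 2/3); 3*t/2 on [2/3, 1); …
undo the common scale on t: t**(7/2) on [0, 1/2); t**2*exp(-t/2) on [1/2, 2); t/2 on [2, 3); …
back out the shared t-power: t**(3/2) on [0, 1/2); exp(-t/2) on [1/2, 2); 1/(2*t) on [2, 3); …
along the cuts 1/6, 2/3, 1, ℳ[f](s) splits into 4 integrals
∫ 27*sqrt(3)*t**(11/2)·t^(s-1) over [0, 1/6)
between 1/6 and 2/3 the integrand is 9*t**4*exp(-3*t/2)·t^(s-1)
∫ 3*t**3/2·t^(s-1) over [2/3, 1)
between 1 and ∞ the integrand is 9*t**4*exp(-6*t)·t^(s-1)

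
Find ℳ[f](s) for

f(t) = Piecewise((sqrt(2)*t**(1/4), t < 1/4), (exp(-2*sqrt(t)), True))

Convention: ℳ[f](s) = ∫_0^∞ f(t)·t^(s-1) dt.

back out the power substitution: sqrt(2)*sqrt(t) on [0, 1/2); exp(-2*t) on [1/2, ∞)
reversing the common scale on t: sqrt(t) on [0, 1); exp(-t) on [1, ∞)
along the cuts 1/4, ℳ[f](s) splits into 2 integrals
for t in [0, 1/4): the term is ∫ sqrt(2)*t**(1/4)·t^(s-1)
segment 1/4 to ∞ holds exp(-2*sqrt(t)); add its integral

2*((4*s + 1)*uppergamma(2*s, 1) + 2)/(4**s*(4*s + 1))
  Re(s) > -1/4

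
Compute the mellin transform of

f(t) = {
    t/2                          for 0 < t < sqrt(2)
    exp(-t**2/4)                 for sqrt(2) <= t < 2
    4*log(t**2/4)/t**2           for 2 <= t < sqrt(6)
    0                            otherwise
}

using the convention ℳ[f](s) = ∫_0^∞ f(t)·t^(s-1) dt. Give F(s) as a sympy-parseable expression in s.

2**(s/2)*(3*2**(s/2)*(s + 1)*(s**2 - 4*s + 4)*uppergamma(s/2, 1/2) - 3*2**(s/2)*(s + 1)*(s**2 - 4*s + 4)*uppergamma(s/2, 1) + 12*2**(s/2)*(s + 1) + 3**(s/2)*s*(s + 1)*(-4*log(2) + 4*log(3)) - 8*3**(s/2)*(s + 1) + 3**(s/2)*(s + 1)*(-8*log(3) + 8*log(2)) + 3*sqrt(2)*(s**2 - 4*s + 4))/(6*(s + 1)*(s**2 - 4*s + 4))
  Re(s) > -1

peel off the common scale on t: t on [0, sqrt(2)/2); exp(-t**2) on [sqrt(2)/2, 1); log(t**2)/t**2 on [1, sqrt(6)/2)
peel off the power substitution: sqrt(t) on [0, 1/2); exp(-t) on [1/2, 1); log(t)/t on [1, 3/2)
slice at sqrt(2), 2, transform all 3 pieces, and sum them
on [0, sqrt(2)) integrate f = t/2 against the kernel
between sqrt(2) and 2 the integrand is exp(-t**2/4)·t^(s-1)
∫ 4*log(t**2/4)/t**2·t^(s-1) over [2, sqrt(6))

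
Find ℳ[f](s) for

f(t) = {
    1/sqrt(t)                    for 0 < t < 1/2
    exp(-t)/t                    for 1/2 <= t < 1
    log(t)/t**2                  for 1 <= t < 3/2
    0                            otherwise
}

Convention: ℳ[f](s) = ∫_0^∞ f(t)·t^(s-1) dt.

peel off the shared t-power: sqrt(t) on [0, 1/2); exp(-t) on [1/2, 1); log(t)/t on [1, 3/2)
linearity at 1/2, 1 turns ℳ[f](s) into 3 summed integrals
piece [0, 1/2): integrate 1/sqrt(t) against the kernel
[1/2, 1) adds the kernel integral of exp(-t)/t
the [1, 3/2) slice contributes ∫ log(t)/t**2·t^(s-1) dt

(9*2**s*(2*s - 1)*(-2*s + (s - 1)**2 + 3)*uppergamma(s - 1, 1/2) - 9*2**s*(2*s - 1)*(-2*s + (s - 1)**2 + 3)*uppergamma(s - 1, 1) + 9*2**s*(2*s - 1) + 4*3**s*(1 - 2*s) + 3**s*(s - 1)*(2*s - 1)*(-4*log(2) + 4*log(3)) + 3**s*(2*s - 1)*(-4*log(3) + 4*log(2)) + 18*sqrt(2)*(-2*s + (s - 1)**2 + 3))/(9*2**s*(2*s - 1)*(-2*s + (s - 1)**2 + 3))
  Re(s) > 1/2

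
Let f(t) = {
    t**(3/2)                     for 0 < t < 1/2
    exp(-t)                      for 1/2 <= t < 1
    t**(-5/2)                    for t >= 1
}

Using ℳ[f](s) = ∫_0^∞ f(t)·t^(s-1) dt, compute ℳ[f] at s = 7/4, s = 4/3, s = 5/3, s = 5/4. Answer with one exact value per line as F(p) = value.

cuts at 1/2, 1: linearity sums the 3 kernel integrals
[0, 1/2) adds the kernel integral of t**(3/2)
for t in [1/2, 1): the term is ∫ exp(-t)·t^(s-1)
on [1, ∞) integrate f = t**(-5/2) against the kernel

F(7/4) = -uppergamma(7/4, 1) + 2**(3/4)/52 + uppergamma(7/4, 1/2) + 4/3
F(4/3) = -uppergamma(4/3, 1) + 3*2**(1/6)/68 + uppergamma(4/3, 1/2) + 6/7
F(5/3) = -uppergamma(5/3, 1) + 3*2**(5/6)/152 + uppergamma(5/3, 1/2) + 6/5
F(5/4) = -uppergamma(5/4, 1) + 2**(1/4)/22 + uppergamma(5/4, 1/2) + 4/5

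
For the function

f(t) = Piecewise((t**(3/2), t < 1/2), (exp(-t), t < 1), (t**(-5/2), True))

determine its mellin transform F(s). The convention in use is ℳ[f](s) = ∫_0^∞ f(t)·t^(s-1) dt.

(2*2**s*(2*s - 5)*(2*s + 3)*uppergamma(s, 1/2) - 2*2**s*(2*s - 5)*(2*s + 3)*uppergamma(s, 1) - 4*2**s*(2*s + 3) + sqrt(2)*(2*s - 5))/(2*2**s*(2*s - 5)*(2*s + 3))
  -3/2 < Re(s) < 5/2

breakpoints 1/2, 1: one integral from each of the 3 segments
on [0, 1/2): add ∫ t**(3/2)·t^(s-1) dt
for t in [1/2, 1): the term is ∫ exp(-t)·t^(s-1)
segment 1 to ∞ holds t**(-5/2); add its integral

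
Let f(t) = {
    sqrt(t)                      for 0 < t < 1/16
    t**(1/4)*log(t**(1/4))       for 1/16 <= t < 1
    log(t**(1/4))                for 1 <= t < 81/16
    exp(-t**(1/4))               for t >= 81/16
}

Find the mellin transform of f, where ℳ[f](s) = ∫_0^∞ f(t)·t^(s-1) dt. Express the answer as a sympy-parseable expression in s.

remove the power substitution first: t on [0, 1/4); sqrt(t)*log(sqrt(t)) on [1/4, 1); log(sqrt(t)) on [1, 9/4); …
the power substitution comes off first: t**2 on [0, 1/2); t*log(t) on [1/2, 1); log(t) on [1, 3/2); …
along the cuts 1/16, 1, 81/16, ℳ[f](s) splits into 4 integrals
on [0, 1/16) integrate f = sqrt(t) against the kernel
between 1/16 and 1 the integrand is t**(1/4)*log(t**(1/4))·t^(s-1)
the [1, 81/16) slice contributes ∫ log(t**(1/4))·t^(s-1) dt
segment [81/16, ∞) carries exp(-t**(1/4)); integrate it

2**(-4*s - 2)*(16**s*(2*s + 1)*(16*s**2 + 8*s + 1) + 2**(4*s + 4)*s**2*(-2*s - 1) + 2**(4*s + 4)*s**2*(2*s + 1)*(16*s**2 + 8*s + 1)*uppergamma(4*s, 3/2) + 81**s*s*(2*s + 1)*(-4*log(2) + 4*log(3))*(16*s**2 + 8*s + 1) - 81**s*(2*s + 1)*(16*s**2 + 8*s + 1) + 32*s**3*(2*s + 1)*log(2) + 8*s**2*(2*s + 1)*log(2) + s**2*(16*s + 8) + s**2*(32*s**2 + 16*s + 2))/(s**2*(2*s + 1)*(16*s**2 + 8*s + 1))
  Re(s) > -1/2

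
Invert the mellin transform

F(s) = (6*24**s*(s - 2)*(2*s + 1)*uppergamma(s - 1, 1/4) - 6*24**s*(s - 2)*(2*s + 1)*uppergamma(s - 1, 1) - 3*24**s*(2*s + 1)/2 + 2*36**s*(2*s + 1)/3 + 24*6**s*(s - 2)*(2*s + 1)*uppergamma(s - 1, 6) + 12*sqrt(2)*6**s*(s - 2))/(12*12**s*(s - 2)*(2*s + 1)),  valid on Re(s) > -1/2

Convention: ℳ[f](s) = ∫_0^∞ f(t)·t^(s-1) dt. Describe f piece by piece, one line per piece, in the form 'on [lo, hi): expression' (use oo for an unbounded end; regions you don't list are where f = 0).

strip the shared t-power: t**(3/2) on [0, 1/2); exp(-t/2) on [1/2, 2); 1/(2*t) on [2, 3); …
integrate the 4 segments split at 1/2, 2, 3, then add the results
for t in [0, 1/2): the term is ∫ sqrt(t)·t^(s-1)
between 1/2 and 2 the integrand is exp(-t/2)/t·t^(s-1)
over [2, 3), the kernel integral of 1/(2*t**2) enters the sum
on [3, ∞): add ∫ exp(-2*t)/t·t^(s-1) dt

on [0, 1/2): sqrt(t)
on [1/2, 2): exp(-t/2)/t
on [2, 3): 1/(2*t**2)
on [3, oo): exp(-2*t)/t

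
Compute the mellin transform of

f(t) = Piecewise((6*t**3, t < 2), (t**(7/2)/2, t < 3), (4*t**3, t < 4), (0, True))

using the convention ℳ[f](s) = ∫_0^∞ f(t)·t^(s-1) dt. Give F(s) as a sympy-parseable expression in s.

(2**(s + 7/2)*(-s - 3) + 2**(s + 4)*(6*s + 21) + 2**(2*s + 8)*(2*s + 7) + 3**(s + 3)*(-8*s - 28) + 3**(s + 7/2)*(s + 3))/((s + 3)*(2*s + 7))
  Re(s) > -3

cuts at 2, 3: linearity sums the 3 kernel integrals
segment 0 to 2 holds 6*t**3; add its integral
on [2, 3): add ∫ t**(7/2)/2·t^(s-1) dt
piece [3, 4): integrate 4*t**3 against the kernel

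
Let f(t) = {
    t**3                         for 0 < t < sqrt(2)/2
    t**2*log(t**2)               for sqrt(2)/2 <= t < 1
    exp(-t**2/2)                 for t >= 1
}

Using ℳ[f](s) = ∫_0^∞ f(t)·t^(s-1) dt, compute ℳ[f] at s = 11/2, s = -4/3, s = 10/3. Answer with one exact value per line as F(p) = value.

F(11/2) = 2**(1/4)*(-1088*2**(3/4) + 136 + 225*sqrt(2) + 510*log(2) + 122400*sqrt(2)*uppergamma(11/4, 1/2))/61200
F(-4/3) = 2**(2/3)*(-90*2**(1/3) + 5*2**(2/3)*uppergamma(-2/3, 1/2) + 6*sqrt(2) + 30*log(2) + 90)/40
F(10/3) = 2**(1/3)*(-684*2**(2/3) + 171 + 192*sqrt(2) + 456*log(2) + 19456*2**(1/3)*uppergamma(5/3, 1/2))/19456

invert the power substitution to get t**(3/2) on [0, 1/2); t*log(t) on [1/2, 1); exp(-t/2) on [1, ∞)
breakpoints sqrt(2)/2, 1: one integral from each of the 3 segments
∫ t**3·t^(s-1) over [0, sqrt(2)/2)
piece [sqrt(2)/2, 1): integrate t**2*log(t**2) against the kernel
on [1, ∞) integrate f = exp(-t**2/2) against the kernel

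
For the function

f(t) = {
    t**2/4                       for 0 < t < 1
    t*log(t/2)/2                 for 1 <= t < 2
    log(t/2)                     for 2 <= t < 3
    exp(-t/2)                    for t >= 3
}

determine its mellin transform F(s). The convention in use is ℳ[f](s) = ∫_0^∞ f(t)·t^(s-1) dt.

remove the common scale on t first: t**2 on [0, 1/2); t*log(t) on [1/2, 1); log(t) on [1, 3/2); …
linearity at 1, 2, 3 turns ℳ[f](s) into 4 summed integrals
between 0 and 1 the integrand is t**2/4·t^(s-1)
between 1 and 2 the integrand is t*log(t/2)/2·t^(s-1)
over [2, 3), the kernel integral of log(t/2) enters the sum
for t in [3, ∞): the term is ∫ exp(-t/2)·t^(s-1)

(4*2**s*s**2*(s + 2)*(s**2 + 2*s + 1)*uppergamma(s, 3/2) - 4*2**s*s**2*(s + 2) + 4*2**s*(s + 2)*(s**2 + 2*s + 1) + 3**s*s*(s + 2)*(-4*log(2) + 4*log(3))*(s**2 + 2*s + 1) - 4*3**s*(s + 2)*(s**2 + 2*s + 1) + s**3*(s + 2)*log(4) + s**2*(s + 2)*log(4) + 2*s**2*(s + 2) + s**2*(s**2 + 2*s + 1))/(4*s**2*(s + 2)*(s**2 + 2*s + 1))
  Re(s) > -2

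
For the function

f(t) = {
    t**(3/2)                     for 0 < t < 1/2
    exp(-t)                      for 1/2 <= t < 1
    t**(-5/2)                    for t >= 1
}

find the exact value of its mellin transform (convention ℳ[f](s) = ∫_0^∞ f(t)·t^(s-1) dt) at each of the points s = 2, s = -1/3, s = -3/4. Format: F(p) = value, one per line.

along the cuts 1/2, 1, ℳ[f](s) splits into 3 integrals
over [0, 1/2), the kernel integral of t**(3/2) enters the sum
piece [1/2, 1): integrate exp(-t) against the kernel
[1, ∞) adds the kernel integral of t**(-5/2)

F(2) = -2*exp(-1) + sqrt(2)/56 + 3*exp(-1/2)/2 + 2
F(-1/3) = -uppergamma(-1/3, 1) + 6/17 + 3*2**(5/6)/14 + uppergamma(-1/3, 1/2)
F(-3/4) = -uppergamma(-3/4, 1) + 4/13 + uppergamma(-3/4, 1/2) + 2*2**(1/4)/3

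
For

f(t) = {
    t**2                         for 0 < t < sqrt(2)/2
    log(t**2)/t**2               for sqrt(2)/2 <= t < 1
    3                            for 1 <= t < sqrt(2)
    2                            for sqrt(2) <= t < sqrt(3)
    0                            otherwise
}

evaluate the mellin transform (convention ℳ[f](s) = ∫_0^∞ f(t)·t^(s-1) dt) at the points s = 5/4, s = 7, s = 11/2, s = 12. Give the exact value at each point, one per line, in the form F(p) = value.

reversing the power substitution: t on [0, 1/2); log(t)/t on [1/2, 1); 3 on [1, 2); …
cuts at sqrt(2)/2, 1, sqrt(2): linearity sums the 4 kernel integrals
over [0, sqrt(2)/2), the kernel integral of t**2 enters the sum
∫ log(t**2)/t**2·t^(s-1) over [sqrt(2)/2, 1)
segment 1 to sqrt(2) holds 3; add its integral
on [sqrt(2), sqrt(3)) integrate f = 2 against the kernel

F(5/4) = 2**(3/8)*(-1742*2**(5/8) - 780*log(2) + 468*2**(1/4) + 468*6**(5/8) + 2125)/585
F(7) = sqrt(2)*(-12816*sqrt(2) + 1260*log(2) + 58279 + 194400*sqrt(6))/50400
F(11/2) = 2**(1/4)*(-22920*2**(3/4) + 3179 + 4620*log(2) + 47040*sqrt(2) + 105840*6**(3/4))/64680
F(12) = log(2)/320 + 17010271/134400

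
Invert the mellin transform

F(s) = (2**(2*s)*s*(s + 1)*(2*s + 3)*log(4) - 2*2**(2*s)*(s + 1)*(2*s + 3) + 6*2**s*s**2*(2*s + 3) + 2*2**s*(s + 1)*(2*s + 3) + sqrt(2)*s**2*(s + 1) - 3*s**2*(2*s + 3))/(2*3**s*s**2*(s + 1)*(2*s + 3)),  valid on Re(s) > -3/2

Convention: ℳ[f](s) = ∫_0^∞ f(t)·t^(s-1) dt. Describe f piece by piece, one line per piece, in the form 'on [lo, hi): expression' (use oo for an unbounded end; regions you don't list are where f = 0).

on [0, 1/3): 3*sqrt(6)*t**(3/2)/4
on [1/3, 2/3): 9*t/2
on [2/3, 4/3): log(3*t/2)

peel off the common scale on t: t**(3/2) on [0, 1/2); 3*t on [1/2, 1); log(t) on [1, 2)
split f at 1/3, 2/3: ℳ[f](s) collects 3 kernel integrals
[0, 1/3) adds the kernel integral of 3*sqrt(6)*t**(3/2)/4
piece [1/3, 2/3): integrate 9*t/2 against the kernel
between 2/3 and 4/3 the integrand is log(3*t/2)·t^(s-1)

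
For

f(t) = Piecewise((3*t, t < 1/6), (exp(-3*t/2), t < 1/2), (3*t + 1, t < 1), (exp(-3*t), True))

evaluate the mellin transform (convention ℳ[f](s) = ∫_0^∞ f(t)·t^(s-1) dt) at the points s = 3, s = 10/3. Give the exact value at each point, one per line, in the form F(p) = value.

reversing the common scale on t: t on [0, 1/2); exp(-t/2) on [1/2, 3/2); t + 1 on [3/2, 3); …
decompose at 1/6, 1/2, 1; ℳ[f](s) sums the 4 pieces' integrals
on [0, 1/6) integrate f = 3*t against the kernel
[1/6, 1/2) adds the kernel integral of exp(-3*t/2)
∫ (3*t + 1)·t^(s-1) over [1/2, 1)
∫ over [1, ∞) of exp(-3*t)·t^(s-1) joins the sum

F(3) = -65*exp(-3/4)/54 + 17*exp(-3)/27 + 41*exp(-1/4)/54 + 215/216
F(10/3) = -8*18**(1/3)*uppergamma(10/3, 3/4)/81 - 21*2**(2/3)/520 + 6**(2/3)/11232 + 3**(2/3)*uppergamma(10/3, 3)/81 + 8*18**(1/3)*uppergamma(10/3, 1/4)/81 + 129/130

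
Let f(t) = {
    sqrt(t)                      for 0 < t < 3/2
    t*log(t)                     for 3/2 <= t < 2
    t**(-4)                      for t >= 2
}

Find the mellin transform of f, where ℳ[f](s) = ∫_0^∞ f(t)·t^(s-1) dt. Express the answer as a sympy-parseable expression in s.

(-32*2**(2*s)*(s - 4)*(2*s + 1) + 3**s*s*(s - 4)*(2*s + 1)*(-24*log(3) + 24*log(2)) + 3**s*(s - 4)*(2*s + 1)*(-24*log(3) + 24*log(2)) + 24*3**s*(s - 4)*(2*s + 1) + 16*3**s*sqrt(6)*(s - 4)*(s**2 + 2*s + 1) + 32*4**s*s*(s - 4)*(2*s + 1)*log(2) + 32*4**s*(s - 4)*(2*s + 1)*log(2) - 4**s*(2*s + 1)*(s**2 + 2*s + 1))/(16*2**s*(s - 4)*(2*s + 1)*(s**2 + 2*s + 1))
  -1/2 < Re(s) < 4

breakpoints 3/2, 2: one integral from each of the 3 segments
segment 0 to 3/2 holds sqrt(t); add its integral
between 3/2 and 2 the integrand is t*log(t)·t^(s-1)
∫ t**(-4)·t^(s-1) over [2, ∞)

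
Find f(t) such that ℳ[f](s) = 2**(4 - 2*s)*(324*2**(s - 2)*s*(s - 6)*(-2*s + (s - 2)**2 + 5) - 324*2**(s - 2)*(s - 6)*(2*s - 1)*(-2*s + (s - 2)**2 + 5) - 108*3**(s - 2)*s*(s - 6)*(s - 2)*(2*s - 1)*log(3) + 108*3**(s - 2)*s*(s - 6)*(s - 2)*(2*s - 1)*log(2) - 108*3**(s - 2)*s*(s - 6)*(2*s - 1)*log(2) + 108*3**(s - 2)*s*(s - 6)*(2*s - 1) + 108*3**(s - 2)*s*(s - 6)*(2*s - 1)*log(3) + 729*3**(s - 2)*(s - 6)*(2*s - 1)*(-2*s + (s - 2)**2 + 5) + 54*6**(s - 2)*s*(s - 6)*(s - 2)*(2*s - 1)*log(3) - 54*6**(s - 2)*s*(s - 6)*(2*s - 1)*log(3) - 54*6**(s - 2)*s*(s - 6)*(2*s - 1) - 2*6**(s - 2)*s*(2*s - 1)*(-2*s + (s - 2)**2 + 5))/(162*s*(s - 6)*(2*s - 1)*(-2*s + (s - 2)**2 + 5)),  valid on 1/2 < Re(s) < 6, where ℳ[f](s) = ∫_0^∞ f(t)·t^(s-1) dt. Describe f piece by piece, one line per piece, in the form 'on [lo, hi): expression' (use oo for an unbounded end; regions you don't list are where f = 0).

invert the shared t-power to get 2*sqrt(2)*sqrt(t) on [0, 1/2); 8*t on [1/2, 3/4); log(2*t)/(2*t**2) on [3/4, 3/2); …
remove the shared t-power first: 2*sqrt(2)*t**(3/2) on [0, 1/2); 8*t**2 on [1/2, 3/4); log(2*t)/(2*t) on [3/4, 3/2); …
undo the common scale on t: t**(3/2) on [0, 1); 2*t**2 on [1, 3/2); log(t)/t on [3/2, 3); …
the 4 pieces separated at 1/2, 3/4, 3/2 each add one integral
on [0, 1/2) integrate f = 2*sqrt(2)/sqrt(t) against the kernel
on [1/2, 3/4): add ∫ 8·t^(s-1) dt
between 3/4 and 3/2 the integrand is log(2*t)/(2*t**3)·t^(s-1)
[3/2, ∞) adds the kernel integral of 1/(16*t**6)

on [0, 1/2): 2*sqrt(2)/sqrt(t)
on [1/2, 3/4): 8
on [3/4, 3/2): log(2*t)/(2*t**3)
on [3/2, oo): 1/(16*t**6)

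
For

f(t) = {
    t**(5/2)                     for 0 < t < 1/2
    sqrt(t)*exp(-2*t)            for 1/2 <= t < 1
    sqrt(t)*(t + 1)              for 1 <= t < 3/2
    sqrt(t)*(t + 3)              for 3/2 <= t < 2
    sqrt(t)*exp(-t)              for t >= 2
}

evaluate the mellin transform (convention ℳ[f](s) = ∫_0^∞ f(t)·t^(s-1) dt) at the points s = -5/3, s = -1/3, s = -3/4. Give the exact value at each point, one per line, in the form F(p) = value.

reversing the power substitution: t**5 on [0, sqrt(2)/2); t*exp(-2*t**2) on [sqrt(2)/2, 1); t*(t**2 + 1) on [1, sqrt(6)/2); …
peel off the shared t-power: t**4 on [0, sqrt(2)/2); exp(-2*t**2) on [sqrt(2)/2, 1); t**2 + 1 on [1, sqrt(6)/2); …
peel off the power substitution: t**2 on [0, 1/2); exp(-2*t) on [1/2, 1); t + 1 on [1, 3/2); …
cuts at 1/2, 1, 3/2, 2: linearity sums the 5 kernel integrals
[0, 1/2) adds the kernel integral of t**(5/2)
for t in [1/2, 1): the term is ∫ sqrt(t)*exp(-2*t)·t^(s-1)
∫ sqrt(t)*(t + 1)·t^(s-1) over [1, 3/2)
segment 3/2 to 2 holds sqrt(t)*(t + 3); add its integral
the [2, ∞) slice contributes ∫ sqrt(t)*exp(-t)·t^(s-1) dt

F(-5/3) = 2**(1/6)*(-765*2**(2/3) - 420*uppergamma(-7/6, 2) + 105*2**(5/6)*uppergamma(-7/6, 2) + 420*uppergamma(-7/6, 1) + 126 + 80*3**(5/6) + 720*2**(5/6))/210
F(-1/3) = 2**(5/6)*(-2184*3**(1/6) - 1248*2**(1/6) - 182*uppergamma(1/6, 2) + 182*2**(1/6)*uppergamma(1/6, 2) + 21 + 182*uppergamma(1/6, 1) + 3588*2**(1/3))/364
F(-3/4) = 2**(1/4)*(-196*sqrt(2) - 42*uppergamma(-1/4, 2) + 21*2**(3/4)*uppergamma(-1/4, 2) + 6 + 42*uppergamma(-1/4, 1) + 56*2**(3/4) + 112*3**(3/4))/42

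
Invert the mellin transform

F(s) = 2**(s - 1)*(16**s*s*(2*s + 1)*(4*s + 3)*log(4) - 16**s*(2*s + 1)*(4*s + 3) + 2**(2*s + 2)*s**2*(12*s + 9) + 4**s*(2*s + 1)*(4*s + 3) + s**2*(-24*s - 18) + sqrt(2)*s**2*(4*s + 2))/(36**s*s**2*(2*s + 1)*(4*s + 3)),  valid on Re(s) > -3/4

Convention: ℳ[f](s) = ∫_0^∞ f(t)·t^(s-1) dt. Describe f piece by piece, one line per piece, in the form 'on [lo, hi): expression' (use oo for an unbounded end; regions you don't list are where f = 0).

on [0, 1/18): 3*2**(1/4)*sqrt(3)*t**(3/4)/2
on [1/18, 2/9): 9*sqrt(2)*sqrt(t)/2
on [2/9, 8/9): log(3*sqrt(2)*sqrt(t)/2)

invert the common scale on t to get 3*sqrt(3)*t**(3/4) on [0, 1/36); 9*sqrt(t) on [1/36, 1/9); log(3*sqrt(t)) on [1/9, 4/9)
peel off the power substitution: 3*sqrt(3)*t**(3/2) on [0, 1/6); 9*t on [1/6, 1/3); log(3*t) on [1/3, 2/3)
back out the common scale on t: t**(3/2) on [0, 1/2); 3*t on [1/2, 1); log(t) on [1, 2)
summing 3 kernel integrals split by 1/18, 2/9 yields ℳ[f](s)
on [0, 1/18) integrate f = 3*2**(1/4)*sqrt(3)*t**(3/4)/2 against the kernel
segment 1/18 to 2/9 holds 9*sqrt(2)*sqrt(t)/2; add its integral
on [2/9, 8/9) integrate f = log(3*sqrt(2)*sqrt(t)/2) against the kernel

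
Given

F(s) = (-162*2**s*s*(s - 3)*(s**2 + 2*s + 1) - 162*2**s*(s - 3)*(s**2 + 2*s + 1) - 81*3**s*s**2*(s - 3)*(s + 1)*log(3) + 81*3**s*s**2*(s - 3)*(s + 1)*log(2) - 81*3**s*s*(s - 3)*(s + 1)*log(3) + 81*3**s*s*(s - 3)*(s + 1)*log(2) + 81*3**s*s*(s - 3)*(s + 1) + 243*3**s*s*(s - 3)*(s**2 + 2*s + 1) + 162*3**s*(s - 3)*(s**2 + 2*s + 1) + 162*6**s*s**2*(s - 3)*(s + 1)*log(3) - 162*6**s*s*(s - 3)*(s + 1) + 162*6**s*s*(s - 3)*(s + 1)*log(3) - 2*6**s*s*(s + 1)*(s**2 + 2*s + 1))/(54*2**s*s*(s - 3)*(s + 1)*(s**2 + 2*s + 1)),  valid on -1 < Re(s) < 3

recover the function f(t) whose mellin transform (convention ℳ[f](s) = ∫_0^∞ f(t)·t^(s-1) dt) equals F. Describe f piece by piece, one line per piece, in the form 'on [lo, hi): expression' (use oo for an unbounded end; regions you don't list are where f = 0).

slice at 1, 3/2, 3, transform all 4 pieces, and sum them
[0, 1) adds the kernel integral of t
the [1, 3/2) slice contributes ∫ (t + 3)·t^(s-1) dt
the [3/2, 3) slice contributes ∫ t*log(t)·t^(s-1) dt
on [3, ∞): add ∫ t**(-3)·t^(s-1) dt

on [0, 1): t
on [1, 3/2): t + 3
on [3/2, 3): t*log(t)
on [3, oo): t**(-3)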